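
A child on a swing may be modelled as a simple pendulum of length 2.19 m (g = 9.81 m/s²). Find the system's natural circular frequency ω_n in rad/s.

For a simple pendulum ω_n = √(g/L) = √(9.81/2.19) = √4.479 = 2.116 rad/s.

2.12 rad/s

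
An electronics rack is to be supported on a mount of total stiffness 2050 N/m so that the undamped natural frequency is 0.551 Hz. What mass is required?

ω_n = 2πf_n = 2π × 0.551 = 3.462 rad/s.
m = k/ω_n² = 2050/3.462² = 2050/11.99 = 171.0 kg.

171 kg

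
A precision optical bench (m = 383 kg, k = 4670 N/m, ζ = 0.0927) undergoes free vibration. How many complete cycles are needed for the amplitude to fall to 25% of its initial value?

3 cycles

Logarithmic decrement δ = 2πζ/√(1 − ζ²) = 2π × 0.09270/√(1 − 0.00859) = 0.5850.
x_n/x₀ = e^(−nδ) ≤ 0.25; take ln: n ≥ ln(1/0.25)/δ = 1.386/0.5850 = 2.370.
So 3 complete cycles are required.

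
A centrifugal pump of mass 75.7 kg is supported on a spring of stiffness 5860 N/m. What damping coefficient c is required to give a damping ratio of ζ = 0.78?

c_c = 2√(k·m) = 2√(5860 × 75.7) = 1332 N·s/m.
c = ζ·c_c = 0.78 × 1332 = 1039 N·s/m.

1040 N·s/m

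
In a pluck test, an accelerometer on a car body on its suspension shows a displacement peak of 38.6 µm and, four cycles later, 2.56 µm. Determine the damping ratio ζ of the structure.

Logarithmic decrement δ = (1/n)·ln(x₀/x_n) = (1/4)·ln(38.6/2.56) = (1/4)·ln(15.08) = 0.6783.
ζ = δ/√(4π² + δ²) = 0.6783/√(39.48 + 0.460) = 0.6783/6.320 = 0.1073.

0.107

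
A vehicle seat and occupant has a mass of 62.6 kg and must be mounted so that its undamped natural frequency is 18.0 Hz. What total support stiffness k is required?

801000 N/m

ω_n = 2πf_n = 2π × 18.0 = 113.1 rad/s.
k = m·ω_n² = 62.6 × 113.1² = 62.6 × 12790 = 800700 N/m.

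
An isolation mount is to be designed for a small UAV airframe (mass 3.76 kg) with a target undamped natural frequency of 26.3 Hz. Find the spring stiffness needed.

103000 N/m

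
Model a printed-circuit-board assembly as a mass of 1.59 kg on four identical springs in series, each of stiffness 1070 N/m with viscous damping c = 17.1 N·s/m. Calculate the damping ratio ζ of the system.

0.415

Series springs: 1/k_eq = 4/1070, so k_eq = 1070/4 = 267.5 N/m.
ω_n = √(k_eq/m) = √(267.5/1.59) = 12.97 rad/s.
Critical damping c_c = 2√(k_eq·m) = 2√(267.5 × 1.59) = 41.25 N·s/m, so ζ = c/c_c = 17.1/41.25 = 0.4146.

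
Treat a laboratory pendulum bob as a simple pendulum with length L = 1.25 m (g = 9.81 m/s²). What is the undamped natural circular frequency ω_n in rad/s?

2.80 rad/s

For a simple pendulum ω_n = √(g/L) = √(9.81/1.25) = √7.848 = 2.801 rad/s.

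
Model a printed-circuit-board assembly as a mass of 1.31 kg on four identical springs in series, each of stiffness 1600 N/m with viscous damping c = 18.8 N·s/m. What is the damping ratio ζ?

0.411

Series springs: 1/k_eq = 4/1600, so k_eq = 1600/4 = 400.0 N/m.
ω_n = √(k_eq/m) = √(400.0/1.31) = 17.47 rad/s.
Critical damping c_c = 2√(k_eq·m) = 2√(400.0 × 1.31) = 45.78 N·s/m, so ζ = c/c_c = 18.8/45.78 = 0.4106.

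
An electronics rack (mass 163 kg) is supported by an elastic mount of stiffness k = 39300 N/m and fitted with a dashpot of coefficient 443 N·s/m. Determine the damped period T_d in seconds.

ω_n = √(k/m) = √(39300/163) = 15.53 rad/s.
Critical damping c_c = 2√(k·m) = 2√(39300 × 163) = 5062 N·s/m, so ζ = c/c_c = 443/5062 = 0.08752.
ω_d = ω_n√(1 − ζ²) = 15.53 × √(1 − 0.00766) = 15.47 rad/s.
T_d = 2π/ω_d = 0.4062 s.

0.406 s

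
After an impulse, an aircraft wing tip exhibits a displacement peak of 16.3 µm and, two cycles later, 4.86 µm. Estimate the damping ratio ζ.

0.0959

Logarithmic decrement δ = (1/n)·ln(x₀/x_n) = (1/2)·ln(16.3/4.86) = (1/2)·ln(3.354) = 0.6051.
ζ = δ/√(4π² + δ²) = 0.6051/√(39.48 + 0.366) = 0.6051/6.312 = 0.09586.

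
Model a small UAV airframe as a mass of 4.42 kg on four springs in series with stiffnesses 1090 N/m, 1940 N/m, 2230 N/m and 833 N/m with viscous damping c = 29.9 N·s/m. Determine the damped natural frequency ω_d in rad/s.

7.87 rad/s

Series springs: 1/k_eq = 1/1090 + 1/1940 + 1/2230 + 1/833 = 0.003082, so k_eq = 324.5 N/m.
ω_n = √(k_eq/m) = √(324.5/4.42) = 8.568 rad/s.
Critical damping c_c = 2√(k_eq·m) = 2√(324.5 × 4.42) = 75.74 N·s/m, so ζ = c/c_c = 29.9/75.74 = 0.3948.
ω_d = ω_n√(1 − ζ²) = 8.568 × √(1 − 0.156) = 7.872 rad/s.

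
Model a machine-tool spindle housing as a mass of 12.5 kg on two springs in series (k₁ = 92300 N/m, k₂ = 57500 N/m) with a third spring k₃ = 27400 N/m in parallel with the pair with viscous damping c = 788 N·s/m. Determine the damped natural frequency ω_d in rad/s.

Series pair: k_s = k₁k₂/(k₁+k₂) = (92300)(57500)/(92300 + 57500) = 35430 N/m. In parallel with k₃: k_eq = 35430 + 27400 = 62830 N/m.
ω_n = √(k_eq/m) = √(62830/12.5) = 70.90 rad/s.
Critical damping c_c = 2√(k_eq·m) = 2√(62830 × 12.5) = 1772 N·s/m, so ζ = c/c_c = 788/1772 = 0.4446.
ω_d = ω_n√(1 − ζ²) = 70.90 × √(1 − 0.198) = 63.50 rad/s.

63.5 rad/s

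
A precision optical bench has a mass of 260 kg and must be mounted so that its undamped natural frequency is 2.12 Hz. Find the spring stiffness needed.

46100 N/m

ω_n = 2πf_n = 2π × 2.12 = 13.32 rad/s.
k = m·ω_n² = 260 × 13.32² = 260 × 177.4 = 46130 N/m.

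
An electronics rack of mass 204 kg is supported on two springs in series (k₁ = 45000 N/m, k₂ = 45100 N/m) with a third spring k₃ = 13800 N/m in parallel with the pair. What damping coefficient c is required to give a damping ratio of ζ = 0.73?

3970 N·s/m

Series pair: k_s = k₁k₂/(k₁+k₂) = (45000)(45100)/(45000 + 45100) = 22520 N/m. In parallel with k₃: k_eq = 22520 + 13800 = 36320 N/m.
c_c = 2√(k_eq·m) = 2√(36320 × 204) = 5444 N·s/m.
c = ζ·c_c = 0.73 × 5444 = 3974 N·s/m.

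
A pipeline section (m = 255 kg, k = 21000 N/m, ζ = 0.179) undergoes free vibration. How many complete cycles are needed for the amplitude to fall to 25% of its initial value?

2 cycles

Logarithmic decrement δ = 2πζ/√(1 − ζ²) = 2π × 0.1790/√(1 − 0.0320) = 1.143.
x_n/x₀ = e^(−nδ) ≤ 0.25; take ln: n ≥ ln(1/0.25)/δ = 1.386/1.143 = 1.213.
So 2 complete cycles are required.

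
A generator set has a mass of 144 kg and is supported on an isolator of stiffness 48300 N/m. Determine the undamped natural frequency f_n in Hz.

2.91 Hz

ω_n = √(k/m) = √(48300/144) = √335.4 = 18.31 rad/s.
f_n = ω_n/(2π) = 18.31/6.283 = 2.915 Hz.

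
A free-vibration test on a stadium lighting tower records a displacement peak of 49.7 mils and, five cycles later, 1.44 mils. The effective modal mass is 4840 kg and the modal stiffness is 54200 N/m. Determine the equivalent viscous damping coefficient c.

Logarithmic decrement δ = (1/n)·ln(x₀/x_n) = (1/5)·ln(49.7/1.44) = (1/5)·ln(34.51) = 0.7083.
ζ = δ/√(4π² + δ²) = 0.7083/√(39.48 + 0.502) = 0.7083/6.323 = 0.1120.
c = ζ · 2√(km) = 0.1120 × 2√(54200 × 4840) = 0.1120 × 32390 = 3629 N·s/m.

3630 N·s/m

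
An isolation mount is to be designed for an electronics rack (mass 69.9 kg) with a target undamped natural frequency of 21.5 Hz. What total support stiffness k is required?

1280000 N/m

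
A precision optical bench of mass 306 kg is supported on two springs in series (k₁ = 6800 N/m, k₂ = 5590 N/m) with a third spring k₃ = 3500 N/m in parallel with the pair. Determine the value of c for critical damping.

Series pair: k_s = k₁k₂/(k₁+k₂) = (6800)(5590)/(6800 + 5590) = 3068 N/m. In parallel with k₃: k_eq = 3068 + 3500 = 6568 N/m.
c_c = 2√(k_eq·m) = 2√(6568 × 306) = 2 × 1418 = 2835 N·s/m.

2840 N·s/m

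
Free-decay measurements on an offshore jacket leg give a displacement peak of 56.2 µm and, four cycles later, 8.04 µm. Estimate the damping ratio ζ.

0.0771

Logarithmic decrement δ = (1/n)·ln(x₀/x_n) = (1/4)·ln(56.2/8.04) = (1/4)·ln(6.990) = 0.4861.
ζ = δ/√(4π² + δ²) = 0.4861/√(39.48 + 0.236) = 0.4861/6.302 = 0.07714.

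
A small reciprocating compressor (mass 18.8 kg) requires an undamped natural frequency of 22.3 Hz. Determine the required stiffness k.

ω_n = 2πf_n = 2π × 22.3 = 140.1 rad/s.
k = m·ω_n² = 18.8 × 140.1² = 18.8 × 19630 = 369100 N/m.

369000 N/m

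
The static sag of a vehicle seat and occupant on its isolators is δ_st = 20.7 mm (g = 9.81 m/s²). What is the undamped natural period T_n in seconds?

0.289 s

ω_n = √(g/δ_st) = √(9.81/0.0207) = √473.9 = 21.77 rad/s.
T_n = 2π/ω_n = 6.283/21.77 = 0.2886 s.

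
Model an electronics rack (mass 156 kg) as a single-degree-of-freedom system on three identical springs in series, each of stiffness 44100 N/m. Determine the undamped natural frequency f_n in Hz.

1.54 Hz

Series springs: 1/k_eq = 3/44100, so k_eq = 44100/3 = 14700 N/m.
ω_n = √(k_eq/m) = √(14700/156) = √94.23 = 9.707 rad/s.
f_n = ω_n/(2π) = 9.707/6.283 = 1.545 Hz.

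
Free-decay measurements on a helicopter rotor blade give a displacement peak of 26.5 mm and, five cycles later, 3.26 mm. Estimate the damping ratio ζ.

Logarithmic decrement δ = (1/n)·ln(x₀/x_n) = (1/5)·ln(26.5/3.26) = (1/5)·ln(8.129) = 0.4191.
ζ = δ/√(4π² + δ²) = 0.4191/√(39.48 + 0.176) = 0.4191/6.297 = 0.06655.

0.0666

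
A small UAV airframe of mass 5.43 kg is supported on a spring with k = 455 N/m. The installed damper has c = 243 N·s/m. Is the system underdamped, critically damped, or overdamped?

c_c = 2√(k·m) = 99.41 N·s/m; ζ = c/c_c = 243/99.41 = 2.44.
Since ζ > 1 the system is overdamped.

overdamped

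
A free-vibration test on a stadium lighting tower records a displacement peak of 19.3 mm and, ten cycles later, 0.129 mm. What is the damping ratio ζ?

0.0795

Logarithmic decrement δ = (1/n)·ln(x₀/x_n) = (1/10)·ln(19.3/0.129) = (1/10)·ln(149.6) = 0.5008.
ζ = δ/√(4π² + δ²) = 0.5008/√(39.48 + 0.251) = 0.5008/6.303 = 0.07945.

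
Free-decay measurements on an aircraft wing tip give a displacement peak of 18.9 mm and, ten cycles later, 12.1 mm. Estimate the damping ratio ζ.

0.00710

Logarithmic decrement δ = (1/n)·ln(x₀/x_n) = (1/10)·ln(18.9/12.1) = (1/10)·ln(1.562) = 0.04460.
ζ = δ/√(4π² + δ²) = 0.04460/√(39.48 + 0.00199) = 0.04460/6.283 = 0.007097.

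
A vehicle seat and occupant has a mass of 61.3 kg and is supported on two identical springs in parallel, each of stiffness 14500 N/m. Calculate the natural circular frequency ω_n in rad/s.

Parallel springs add: k_eq = 2 × 14500 = 29000 N/m.
ω_n = √(k_eq/m) = √(29000/61.3) = √473.1 = 21.75 rad/s.

21.8 rad/s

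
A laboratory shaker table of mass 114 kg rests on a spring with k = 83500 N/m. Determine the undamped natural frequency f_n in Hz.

ω_n = √(k/m) = √(83500/114) = √732.5 = 27.06 rad/s.
f_n = ω_n/(2π) = 27.06/6.283 = 4.307 Hz.

4.31 Hz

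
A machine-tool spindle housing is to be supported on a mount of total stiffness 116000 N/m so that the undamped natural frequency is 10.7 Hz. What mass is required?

ω_n = 2πf_n = 2π × 10.7 = 67.23 rad/s.
m = k/ω_n² = 116000/67.23² = 116000/4520 = 25.66 kg.

25.7 kg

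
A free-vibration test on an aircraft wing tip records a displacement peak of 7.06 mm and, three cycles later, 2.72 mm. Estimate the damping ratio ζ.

Logarithmic decrement δ = (1/n)·ln(x₀/x_n) = (1/3)·ln(7.06/2.72) = (1/3)·ln(2.596) = 0.3179.
ζ = δ/√(4π² + δ²) = 0.3179/√(39.48 + 0.101) = 0.3179/6.291 = 0.05054.

0.0505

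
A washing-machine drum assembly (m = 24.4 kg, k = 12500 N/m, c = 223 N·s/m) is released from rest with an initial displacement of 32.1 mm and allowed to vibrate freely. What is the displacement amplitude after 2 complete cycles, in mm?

ζ = c/(2√(km)) = 223/(2√(12500 × 24.4)) = 223/1105 = 0.2019.
Logarithmic decrement δ = 2πζ/√(1 − ζ²) = 2π × 0.2019/√(1 − 0.0408) = 1.295.
After n cycles, x_n/x₀ = e^(−nδ), so x_2 = 32.1 × e^(−2 × 1.295) = 32.1 × 0.07499 = 2.407 mm.

2.41 mm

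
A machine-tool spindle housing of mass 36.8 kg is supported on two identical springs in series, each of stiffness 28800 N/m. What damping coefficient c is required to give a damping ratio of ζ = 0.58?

844 N·s/m

Series springs: 1/k_eq = 2/28800, so k_eq = 28800/2 = 14400 N/m.
c_c = 2√(k_eq·m) = 2√(14400 × 36.8) = 1456 N·s/m.
c = ζ·c_c = 0.58 × 1456 = 844.4 N·s/m.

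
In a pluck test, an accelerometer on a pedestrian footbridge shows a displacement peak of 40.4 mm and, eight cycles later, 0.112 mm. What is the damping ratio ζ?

Logarithmic decrement δ = (1/n)·ln(x₀/x_n) = (1/8)·ln(40.4/0.112) = (1/8)·ln(360.7) = 0.7360.
ζ = δ/√(4π² + δ²) = 0.7360/√(39.48 + 0.542) = 0.7360/6.326 = 0.1163.

0.116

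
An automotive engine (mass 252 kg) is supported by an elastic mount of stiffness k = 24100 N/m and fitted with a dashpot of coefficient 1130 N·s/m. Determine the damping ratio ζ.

0.229

ω_n = √(k/m) = √(24100/252) = 9.779 rad/s.
Critical damping c_c = 2√(k·m) = 2√(24100 × 252) = 4929 N·s/m, so ζ = c/c_c = 1130/4929 = 0.2293.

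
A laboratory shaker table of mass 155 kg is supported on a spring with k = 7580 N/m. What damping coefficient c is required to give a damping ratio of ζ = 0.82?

1780 N·s/m

c_c = 2√(k·m) = 2√(7580 × 155) = 2168 N·s/m.
c = ζ·c_c = 0.82 × 2168 = 1778 N·s/m.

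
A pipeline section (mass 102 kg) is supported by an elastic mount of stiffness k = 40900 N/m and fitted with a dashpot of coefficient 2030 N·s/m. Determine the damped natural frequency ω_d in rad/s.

17.4 rad/s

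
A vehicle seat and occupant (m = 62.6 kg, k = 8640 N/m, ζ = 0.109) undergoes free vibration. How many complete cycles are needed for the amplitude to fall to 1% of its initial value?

7 cycles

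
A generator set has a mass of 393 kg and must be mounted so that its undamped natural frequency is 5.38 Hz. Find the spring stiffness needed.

ω_n = 2πf_n = 2π × 5.38 = 33.80 rad/s.
k = m·ω_n² = 393 × 33.80² = 393 × 1143 = 449100 N/m.

449000 N/m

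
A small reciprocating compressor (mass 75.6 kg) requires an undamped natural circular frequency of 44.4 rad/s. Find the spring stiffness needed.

149000 N/m

k = m·ω_n² = 75.6 × 44.40² = 75.6 × 1971 = 149000 N/m.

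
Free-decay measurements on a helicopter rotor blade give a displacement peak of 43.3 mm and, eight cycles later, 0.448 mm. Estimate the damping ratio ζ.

0.0906

Logarithmic decrement δ = (1/n)·ln(x₀/x_n) = (1/8)·ln(43.3/0.448) = (1/8)·ln(96.65) = 0.5714.
ζ = δ/√(4π² + δ²) = 0.5714/√(39.48 + 0.326) = 0.5714/6.309 = 0.09057.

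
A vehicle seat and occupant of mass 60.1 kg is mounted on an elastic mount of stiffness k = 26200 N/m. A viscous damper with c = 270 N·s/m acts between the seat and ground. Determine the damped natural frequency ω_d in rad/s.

ω_n = √(k/m) = √(26200/60.1) = 20.88 rad/s.
Critical damping c_c = 2√(k·m) = 2√(26200 × 60.1) = 2510 N·s/m, so ζ = c/c_c = 270/2510 = 0.1076.
ω_d = ω_n√(1 − ζ²) = 20.88 × √(1 − 0.0116) = 20.76 rad/s.

20.8 rad/s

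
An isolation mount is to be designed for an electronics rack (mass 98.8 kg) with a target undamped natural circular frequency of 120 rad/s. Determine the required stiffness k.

k = m·ω_n² = 98.8 × 120.0² = 98.8 × 14400 = 1423000 N/m.

1420000 N/m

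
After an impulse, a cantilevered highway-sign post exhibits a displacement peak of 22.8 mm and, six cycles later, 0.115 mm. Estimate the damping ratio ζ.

0.139

Logarithmic decrement δ = (1/n)·ln(x₀/x_n) = (1/6)·ln(22.8/0.115) = (1/6)·ln(198.3) = 0.8816.
ζ = δ/√(4π² + δ²) = 0.8816/√(39.48 + 0.777) = 0.8816/6.345 = 0.1389.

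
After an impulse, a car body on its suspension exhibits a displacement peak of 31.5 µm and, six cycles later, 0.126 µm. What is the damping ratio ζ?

0.145

Logarithmic decrement δ = (1/n)·ln(x₀/x_n) = (1/6)·ln(31.5/0.126) = (1/6)·ln(250.0) = 0.9202.
ζ = δ/√(4π² + δ²) = 0.9202/√(39.48 + 0.847) = 0.9202/6.350 = 0.1449.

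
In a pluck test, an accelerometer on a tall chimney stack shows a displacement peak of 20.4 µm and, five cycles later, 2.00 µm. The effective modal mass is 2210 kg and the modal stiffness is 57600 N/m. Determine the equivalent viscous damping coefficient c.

1660 N·s/m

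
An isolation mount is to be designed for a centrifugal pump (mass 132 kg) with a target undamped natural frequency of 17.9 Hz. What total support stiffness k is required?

ω_n = 2πf_n = 2π × 17.9 = 112.5 rad/s.
k = m·ω_n² = 132 × 112.5² = 132 × 12650 = 1670000 N/m.

1670000 N/m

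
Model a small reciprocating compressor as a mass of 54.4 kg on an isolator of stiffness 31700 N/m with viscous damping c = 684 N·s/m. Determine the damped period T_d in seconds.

ω_n = √(k/m) = √(31700/54.4) = 24.14 rad/s.
Critical damping c_c = 2√(k·m) = 2√(31700 × 54.4) = 2626 N·s/m, so ζ = c/c_c = 684/2626 = 0.2604.
ω_d = ω_n√(1 − ζ²) = 24.14 × √(1 − 0.0678) = 23.31 rad/s.
T_d = 2π/ω_d = 0.2696 s.

0.270 s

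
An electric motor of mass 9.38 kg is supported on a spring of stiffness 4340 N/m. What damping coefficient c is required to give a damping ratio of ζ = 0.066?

26.6 N·s/m

c_c = 2√(k·m) = 2√(4340 × 9.38) = 403.5 N·s/m.
c = ζ·c_c = 0.066 × 403.5 = 26.63 N·s/m.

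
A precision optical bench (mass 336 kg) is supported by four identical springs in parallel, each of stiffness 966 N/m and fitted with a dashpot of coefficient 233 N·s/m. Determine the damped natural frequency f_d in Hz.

0.537 Hz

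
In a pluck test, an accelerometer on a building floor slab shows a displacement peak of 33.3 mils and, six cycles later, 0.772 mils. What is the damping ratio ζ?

Logarithmic decrement δ = (1/n)·ln(x₀/x_n) = (1/6)·ln(33.3/0.772) = (1/6)·ln(43.13) = 0.6274.
ζ = δ/√(4π² + δ²) = 0.6274/√(39.48 + 0.394) = 0.6274/6.314 = 0.09936.

0.0994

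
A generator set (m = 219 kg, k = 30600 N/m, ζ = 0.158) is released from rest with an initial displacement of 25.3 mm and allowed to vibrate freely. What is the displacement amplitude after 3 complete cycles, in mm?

Logarithmic decrement δ = 2πζ/√(1 − ζ²) = 2π × 0.1580/√(1 − 0.0250) = 1.005.
After n cycles, x_n/x₀ = e^(−nδ), so x_3 = 25.3 × e^(−3 × 1.005) = 25.3 × 0.04899 = 1.239 mm.

1.24 mm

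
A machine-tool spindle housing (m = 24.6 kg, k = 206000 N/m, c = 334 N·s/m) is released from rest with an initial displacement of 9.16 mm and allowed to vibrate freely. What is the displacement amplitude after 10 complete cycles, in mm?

0.0855 mm

ζ = c/(2√(km)) = 334/(2√(206000 × 24.6)) = 334/4502 = 0.07418.
Logarithmic decrement δ = 2πζ/√(1 − ζ²) = 2π × 0.07418/√(1 − 0.00550) = 0.4674.
After n cycles, x_n/x₀ = e^(−nδ), so x_10 = 9.16 × e^(−10 × 0.4674) = 9.16 × 0.009334 = 0.08550 mm.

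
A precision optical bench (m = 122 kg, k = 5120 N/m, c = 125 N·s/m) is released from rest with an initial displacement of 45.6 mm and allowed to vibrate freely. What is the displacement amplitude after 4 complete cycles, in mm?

6.21 mm

ζ = c/(2√(km)) = 125/(2√(5120 × 122)) = 125/1581 = 0.07908.
Logarithmic decrement δ = 2πζ/√(1 − ζ²) = 2π × 0.07908/√(1 − 0.00625) = 0.4984.
After n cycles, x_n/x₀ = e^(−nδ), so x_4 = 45.6 × e^(−4 × 0.4984) = 45.6 × 0.1362 = 6.210 mm.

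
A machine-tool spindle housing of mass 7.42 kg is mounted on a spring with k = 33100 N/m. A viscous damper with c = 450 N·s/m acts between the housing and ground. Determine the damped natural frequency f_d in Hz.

9.47 Hz

ω_n = √(k/m) = √(33100/7.42) = 66.79 rad/s.
Critical damping c_c = 2√(k·m) = 2√(33100 × 7.42) = 991.2 N·s/m, so ζ = c/c_c = 450/991.2 = 0.4540.
ω_d = ω_n√(1 − ζ²) = 66.79 × √(1 − 0.206) = 59.51 rad/s.
f_d = ω_d/(2π) = 9.471 Hz.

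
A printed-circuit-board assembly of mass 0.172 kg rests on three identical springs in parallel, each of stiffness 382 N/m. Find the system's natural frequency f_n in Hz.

13.0 Hz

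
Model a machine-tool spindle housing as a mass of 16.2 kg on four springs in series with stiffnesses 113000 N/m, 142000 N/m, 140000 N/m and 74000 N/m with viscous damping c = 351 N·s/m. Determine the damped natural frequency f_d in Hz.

6.31 Hz

Series springs: 1/k_eq = 1/113000 + 1/142000 + 1/140000 + 1/74000 = 3.655×10^-5, so k_eq = 27360 N/m.
ω_n = √(k_eq/m) = √(27360/16.2) = 41.10 rad/s.
Critical damping c_c = 2√(k_eq·m) = 2√(27360 × 16.2) = 1332 N·s/m, so ζ = c/c_c = 351/1332 = 0.2636.
ω_d = ω_n√(1 − ζ²) = 41.10 × √(1 − 0.0695) = 39.64 rad/s.
f_d = ω_d/(2π) = 6.309 Hz.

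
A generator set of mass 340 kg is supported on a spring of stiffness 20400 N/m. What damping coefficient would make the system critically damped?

5270 N·s/m

c_c = 2√(k·m) = 2√(20400 × 340) = 2 × 2634 = 5267 N·s/m.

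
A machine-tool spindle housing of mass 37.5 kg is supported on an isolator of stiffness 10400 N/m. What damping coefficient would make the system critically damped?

1250 N·s/m

c_c = 2√(k·m) = 2√(10400 × 37.5) = 2 × 624.5 = 1249 N·s/m.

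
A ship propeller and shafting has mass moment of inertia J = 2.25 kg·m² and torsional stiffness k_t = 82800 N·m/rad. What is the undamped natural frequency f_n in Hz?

ω_n = √(k_t/J) = √(82800/2.25) = √36800 = 191.8 rad/s.
f_n = ω_n/(2π) = 191.8/6.283 = 30.53 Hz.

30.5 Hz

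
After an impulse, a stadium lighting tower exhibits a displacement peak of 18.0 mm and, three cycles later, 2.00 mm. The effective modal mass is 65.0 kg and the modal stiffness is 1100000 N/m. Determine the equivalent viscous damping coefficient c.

1960 N·s/m

Logarithmic decrement δ = (1/n)·ln(x₀/x_n) = (1/3)·ln(18.0/2.00) = (1/3)·ln(9.000) = 0.7324.
ζ = δ/√(4π² + δ²) = 0.7324/√(39.48 + 0.536) = 0.7324/6.326 = 0.1158.
c = ζ · 2√(km) = 0.1158 × 2√(1100000 × 65.0) = 0.1158 × 16910 = 1958 N·s/m.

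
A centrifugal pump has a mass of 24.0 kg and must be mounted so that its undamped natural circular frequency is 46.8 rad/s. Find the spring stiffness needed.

52600 N/m

k = m·ω_n² = 24.0 × 46.80² = 24.0 × 2190 = 52570 N/m.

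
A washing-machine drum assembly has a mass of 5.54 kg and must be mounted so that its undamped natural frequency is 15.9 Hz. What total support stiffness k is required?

55300 N/m

ω_n = 2πf_n = 2π × 15.9 = 99.90 rad/s.
k = m·ω_n² = 5.54 × 99.90² = 5.54 × 9981 = 55290 N/m.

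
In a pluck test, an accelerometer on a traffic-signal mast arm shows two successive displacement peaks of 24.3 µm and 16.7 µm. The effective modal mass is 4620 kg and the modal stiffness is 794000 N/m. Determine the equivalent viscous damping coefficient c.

Logarithmic decrement δ = (1/n)·ln(x₀/x_n) = (1/1)·ln(24.3/16.7) = (1/1)·ln(1.455) = 0.3751.
ζ = δ/√(4π² + δ²) = 0.3751/√(39.48 + 0.141) = 0.3751/6.294 = 0.05959.
c = ζ · 2√(km) = 0.05959 × 2√(794000 × 4620) = 0.05959 × 121100 = 7218 N·s/m.

7220 N·s/m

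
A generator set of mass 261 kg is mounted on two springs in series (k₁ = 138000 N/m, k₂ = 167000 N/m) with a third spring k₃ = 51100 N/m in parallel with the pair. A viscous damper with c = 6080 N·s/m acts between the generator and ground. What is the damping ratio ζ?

0.529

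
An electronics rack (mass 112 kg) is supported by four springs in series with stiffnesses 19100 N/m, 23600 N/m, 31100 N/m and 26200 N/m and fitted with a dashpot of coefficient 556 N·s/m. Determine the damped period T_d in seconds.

0.908 s

Series springs: 1/k_eq = 1/19100 + 1/23600 + 1/31100 + 1/26200 = 0.0001651, so k_eq = 6059 N/m.
ω_n = √(k_eq/m) = √(6059/112) = 7.355 rad/s.
Critical damping c_c = 2√(k_eq·m) = 2√(6059 × 112) = 1648 N·s/m, so ζ = c/c_c = 556/1648 = 0.3375.
ω_d = ω_n√(1 − ζ²) = 7.355 × √(1 − 0.114) = 6.923 rad/s.
T_d = 2π/ω_d = 0.9075 s.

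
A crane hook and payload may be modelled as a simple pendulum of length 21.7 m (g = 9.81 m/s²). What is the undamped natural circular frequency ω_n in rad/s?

0.672 rad/s

For a simple pendulum ω_n = √(g/L) = √(9.81/21.7) = √0.4521 = 0.6724 rad/s.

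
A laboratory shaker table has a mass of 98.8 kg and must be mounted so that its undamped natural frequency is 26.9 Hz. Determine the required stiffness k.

2820000 N/m

ω_n = 2πf_n = 2π × 26.9 = 169.0 rad/s.
k = m·ω_n² = 98.8 × 169.0² = 98.8 × 28570 = 2822000 N/m.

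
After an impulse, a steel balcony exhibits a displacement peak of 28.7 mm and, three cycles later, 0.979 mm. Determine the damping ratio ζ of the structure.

0.176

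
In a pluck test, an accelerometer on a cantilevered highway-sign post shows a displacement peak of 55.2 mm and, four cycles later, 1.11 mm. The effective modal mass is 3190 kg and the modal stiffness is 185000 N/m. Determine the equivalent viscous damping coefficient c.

Logarithmic decrement δ = (1/n)·ln(x₀/x_n) = (1/4)·ln(55.2/1.11) = (1/4)·ln(49.73) = 0.9767.
ζ = δ/√(4π² + δ²) = 0.9767/√(39.48 + 0.954) = 0.9767/6.359 = 0.1536.
c = ζ · 2√(km) = 0.1536 × 2√(185000 × 3190) = 0.1536 × 48590 = 7463 N·s/m.

7460 N·s/m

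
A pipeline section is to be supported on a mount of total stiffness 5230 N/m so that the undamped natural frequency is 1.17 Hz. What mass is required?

96.8 kg

ω_n = 2πf_n = 2π × 1.17 = 7.351 rad/s.
m = k/ω_n² = 5230/7.351² = 5230/54.04 = 96.78 kg.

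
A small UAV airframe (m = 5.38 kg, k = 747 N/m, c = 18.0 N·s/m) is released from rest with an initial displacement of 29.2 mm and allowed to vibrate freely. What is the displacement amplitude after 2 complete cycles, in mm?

ζ = c/(2√(km)) = 18.0/(2√(747 × 5.38)) = 18.0/126.8 = 0.1420.
Logarithmic decrement δ = 2πζ/√(1 − ζ²) = 2π × 0.1420/√(1 − 0.0202) = 0.9011.
After n cycles, x_n/x₀ = e^(−nδ), so x_2 = 29.2 × e^(−2 × 0.9011) = 29.2 × 0.1649 = 4.816 mm.

4.82 mm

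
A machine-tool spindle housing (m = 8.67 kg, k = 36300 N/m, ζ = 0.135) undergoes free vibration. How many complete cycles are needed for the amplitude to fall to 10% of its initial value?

3 cycles

Logarithmic decrement δ = 2πζ/√(1 − ζ²) = 2π × 0.1350/√(1 − 0.0182) = 0.8561.
x_n/x₀ = e^(−nδ) ≤ 0.1; take ln: n ≥ ln(1/0.1)/δ = 2.303/0.8561 = 2.690.
So 3 complete cycles are required.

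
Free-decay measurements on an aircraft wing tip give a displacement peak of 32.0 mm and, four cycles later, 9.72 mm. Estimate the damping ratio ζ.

0.0474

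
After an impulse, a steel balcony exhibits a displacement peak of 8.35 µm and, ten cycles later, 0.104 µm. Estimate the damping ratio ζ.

0.0696

Logarithmic decrement δ = (1/n)·ln(x₀/x_n) = (1/10)·ln(8.35/0.104) = (1/10)·ln(80.29) = 0.4386.
ζ = δ/√(4π² + δ²) = 0.4386/√(39.48 + 0.192) = 0.4386/6.298 = 0.06963.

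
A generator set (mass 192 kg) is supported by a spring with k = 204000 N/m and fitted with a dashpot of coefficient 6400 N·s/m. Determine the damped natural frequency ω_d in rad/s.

ω_n = √(k/m) = √(204000/192) = 32.60 rad/s.
Critical damping c_c = 2√(k·m) = 2√(204000 × 192) = 12520 N·s/m, so ζ = c/c_c = 6400/12520 = 0.5113.
ω_d = ω_n√(1 − ζ²) = 32.60 × √(1 − 0.261) = 28.01 rad/s.

28.0 rad/s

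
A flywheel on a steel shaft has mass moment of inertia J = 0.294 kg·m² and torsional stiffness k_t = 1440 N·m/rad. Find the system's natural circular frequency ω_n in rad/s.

ω_n = √(k_t/J) = √(1440/0.294) = √4898 = 69.99 rad/s.

70.0 rad/s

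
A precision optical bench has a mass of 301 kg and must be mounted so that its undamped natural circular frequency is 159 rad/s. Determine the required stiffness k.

7610000 N/m

k = m·ω_n² = 301 × 159.0² = 301 × 25280 = 7610000 N/m.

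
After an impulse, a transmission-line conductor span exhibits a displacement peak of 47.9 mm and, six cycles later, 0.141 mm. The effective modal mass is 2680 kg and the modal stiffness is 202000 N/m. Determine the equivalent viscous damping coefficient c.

7110 N·s/m

Logarithmic decrement δ = (1/n)·ln(x₀/x_n) = (1/6)·ln(47.9/0.141) = (1/6)·ln(339.7) = 0.9714.
ζ = δ/√(4π² + δ²) = 0.9714/√(39.48 + 0.944) = 0.9714/6.358 = 0.1528.
c = ζ · 2√(km) = 0.1528 × 2√(202000 × 2680) = 0.1528 × 46530 = 7110 N·s/m.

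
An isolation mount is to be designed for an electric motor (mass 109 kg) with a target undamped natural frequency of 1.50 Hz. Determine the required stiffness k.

ω_n = 2πf_n = 2π × 1.50 = 9.425 rad/s.
k = m·ω_n² = 109 × 9.425² = 109 × 88.83 = 9682 N/m.

9680 N/m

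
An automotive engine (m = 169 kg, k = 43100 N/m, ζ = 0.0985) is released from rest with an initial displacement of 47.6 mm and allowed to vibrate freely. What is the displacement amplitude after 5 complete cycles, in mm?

2.12 mm

Logarithmic decrement δ = 2πζ/√(1 − ζ²) = 2π × 0.09850/√(1 − 0.00970) = 0.6219.
After n cycles, x_n/x₀ = e^(−nδ), so x_5 = 47.6 × e^(−5 × 0.6219) = 47.6 × 0.04462 = 2.124 mm.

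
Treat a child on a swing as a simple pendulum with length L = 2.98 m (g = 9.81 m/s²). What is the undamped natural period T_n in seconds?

For a simple pendulum ω_n = √(g/L) = √(9.81/2.98) = √3.292 = 1.814 rad/s.
T_n = 2π/ω_n = 6.283/1.814 = 3.463 s.

3.46 s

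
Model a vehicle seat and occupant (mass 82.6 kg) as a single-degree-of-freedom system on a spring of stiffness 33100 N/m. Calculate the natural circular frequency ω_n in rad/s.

ω_n = √(k/m) = √(33100/82.6) = √400.7 = 20.02 rad/s.

20.0 rad/s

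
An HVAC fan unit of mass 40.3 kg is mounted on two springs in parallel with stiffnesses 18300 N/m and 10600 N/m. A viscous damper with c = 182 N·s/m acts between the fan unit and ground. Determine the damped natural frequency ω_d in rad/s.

26.7 rad/s

Parallel springs add: k_eq = 18300 + 10600 = 28900 N/m.
ω_n = √(k_eq/m) = √(28900/40.3) = 26.78 rad/s.
Critical damping c_c = 2√(k_eq·m) = 2√(28900 × 40.3) = 2158 N·s/m, so ζ = c/c_c = 182/2158 = 0.08432.
ω_d = ω_n√(1 − ζ²) = 26.78 × √(1 − 0.00711) = 26.68 rad/s.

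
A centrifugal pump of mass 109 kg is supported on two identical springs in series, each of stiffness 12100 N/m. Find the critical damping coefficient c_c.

1620 N·s/m

Series springs: 1/k_eq = 2/12100, so k_eq = 12100/2 = 6050 N/m.
c_c = 2√(k_eq·m) = 2√(6050 × 109) = 2 × 812.1 = 1624 N·s/m.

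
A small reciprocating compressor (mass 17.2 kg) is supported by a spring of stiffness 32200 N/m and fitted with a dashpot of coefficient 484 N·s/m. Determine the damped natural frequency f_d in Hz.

ω_n = √(k/m) = √(32200/17.2) = 43.27 rad/s.
Critical damping c_c = 2√(k·m) = 2√(32200 × 17.2) = 1488 N·s/m, so ζ = c/c_c = 484/1488 = 0.3252.
ω_d = ω_n√(1 − ζ²) = 43.27 × √(1 − 0.106) = 40.92 rad/s.
f_d = ω_d/(2π) = 6.512 Hz.

6.51 Hz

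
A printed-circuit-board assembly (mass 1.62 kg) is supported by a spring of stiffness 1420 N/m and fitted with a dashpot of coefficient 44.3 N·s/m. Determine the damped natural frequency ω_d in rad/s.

26.3 rad/s

ω_n = √(k/m) = √(1420/1.62) = 29.61 rad/s.
Critical damping c_c = 2√(k·m) = 2√(1420 × 1.62) = 95.92 N·s/m, so ζ = c/c_c = 44.3/95.92 = 0.4618.
ω_d = ω_n√(1 − ζ²) = 29.61 × √(1 − 0.213) = 26.26 rad/s.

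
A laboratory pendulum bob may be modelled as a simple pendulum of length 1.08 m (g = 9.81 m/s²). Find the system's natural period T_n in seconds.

2.08 s

For a simple pendulum ω_n = √(g/L) = √(9.81/1.08) = √9.083 = 3.014 rad/s.
T_n = 2π/ω_n = 6.283/3.014 = 2.085 s.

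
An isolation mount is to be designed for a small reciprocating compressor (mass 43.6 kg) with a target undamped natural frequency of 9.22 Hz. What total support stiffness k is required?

146000 N/m

ω_n = 2πf_n = 2π × 9.22 = 57.93 rad/s.
k = m·ω_n² = 43.6 × 57.93² = 43.6 × 3356 = 146300 N/m.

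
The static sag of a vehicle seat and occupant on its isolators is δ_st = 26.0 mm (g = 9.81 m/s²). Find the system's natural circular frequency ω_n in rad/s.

ω_n = √(g/δ_st) = √(9.81/0.0260) = √377.3 = 19.42 rad/s.

19.4 rad/s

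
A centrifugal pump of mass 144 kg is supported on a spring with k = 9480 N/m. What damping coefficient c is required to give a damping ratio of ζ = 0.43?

c_c = 2√(k·m) = 2√(9480 × 144) = 2337 N·s/m.
c = ζ·c_c = 0.43 × 2337 = 1005 N·s/m.

1000 N·s/m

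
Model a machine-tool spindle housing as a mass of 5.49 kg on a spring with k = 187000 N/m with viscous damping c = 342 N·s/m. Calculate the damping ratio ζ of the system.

ω_n = √(k/m) = √(187000/5.49) = 184.6 rad/s.
Critical damping c_c = 2√(k·m) = 2√(187000 × 5.49) = 2026 N·s/m, so ζ = c/c_c = 342/2026 = 0.1688.

0.169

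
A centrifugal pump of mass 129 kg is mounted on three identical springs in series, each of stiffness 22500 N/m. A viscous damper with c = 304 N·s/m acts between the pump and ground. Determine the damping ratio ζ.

0.155

Series springs: 1/k_eq = 3/22500, so k_eq = 22500/3 = 7500 N/m.
ω_n = √(k_eq/m) = √(7500/129) = 7.625 rad/s.
Critical damping c_c = 2√(k_eq·m) = 2√(7500 × 129) = 1967 N·s/m, so ζ = c/c_c = 304/1967 = 0.1545.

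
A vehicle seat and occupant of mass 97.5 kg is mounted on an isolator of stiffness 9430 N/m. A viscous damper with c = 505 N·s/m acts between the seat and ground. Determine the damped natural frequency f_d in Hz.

ω_n = √(k/m) = √(9430/97.5) = 9.835 rad/s.
Critical damping c_c = 2√(k·m) = 2√(9430 × 97.5) = 1918 N·s/m, so ζ = c/c_c = 505/1918 = 0.2633.
ω_d = ω_n√(1 − ζ²) = 9.835 × √(1 − 0.0693) = 9.487 rad/s.
f_d = ω_d/(2π) = 1.510 Hz.

1.51 Hz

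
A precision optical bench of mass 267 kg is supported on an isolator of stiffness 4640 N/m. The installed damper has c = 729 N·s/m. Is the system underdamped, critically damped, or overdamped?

underdamped

c_c = 2√(k·m) = 2226 N·s/m; ζ = c/c_c = 729/2226 = 0.327.
Since ζ < 1 the system is underdamped.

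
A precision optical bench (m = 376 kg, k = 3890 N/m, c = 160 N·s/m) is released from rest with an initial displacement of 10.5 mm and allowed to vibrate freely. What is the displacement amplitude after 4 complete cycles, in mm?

1.98 mm

ζ = c/(2√(km)) = 160/(2√(3890 × 376)) = 160/2419 = 0.06615.
Logarithmic decrement δ = 2πζ/√(1 − ζ²) = 2π × 0.06615/√(1 − 0.00438) = 0.4165.
After n cycles, x_n/x₀ = e^(−nδ), so x_4 = 10.5 × e^(−4 × 0.4165) = 10.5 × 0.1890 = 1.984 mm.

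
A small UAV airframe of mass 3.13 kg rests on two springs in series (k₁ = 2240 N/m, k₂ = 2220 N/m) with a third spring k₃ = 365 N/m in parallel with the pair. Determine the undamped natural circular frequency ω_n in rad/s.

21.7 rad/s

Series pair: k_s = k₁k₂/(k₁+k₂) = (2240)(2220)/(2240 + 2220) = 1115 N/m. In parallel with k₃: k_eq = 1115 + 365 = 1480 N/m.
ω_n = √(k_eq/m) = √(1480/3.13) = √472.8 = 21.74 rad/s.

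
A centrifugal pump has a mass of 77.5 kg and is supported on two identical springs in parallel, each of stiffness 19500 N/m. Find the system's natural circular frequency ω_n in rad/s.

22.4 rad/s

Parallel springs add: k_eq = 2 × 19500 = 39000 N/m.
ω_n = √(k_eq/m) = √(39000/77.5) = √503.2 = 22.43 rad/s.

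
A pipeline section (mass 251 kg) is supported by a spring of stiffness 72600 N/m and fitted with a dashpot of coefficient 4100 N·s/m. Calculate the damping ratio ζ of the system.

ω_n = √(k/m) = √(72600/251) = 17.01 rad/s.
Critical damping c_c = 2√(k·m) = 2√(72600 × 251) = 8538 N·s/m, so ζ = c/c_c = 4100/8538 = 0.4802.

0.480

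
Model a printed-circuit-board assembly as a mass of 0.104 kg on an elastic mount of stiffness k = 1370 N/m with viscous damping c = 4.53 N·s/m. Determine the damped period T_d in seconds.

0.0558 s

ω_n = √(k/m) = √(1370/0.104) = 114.8 rad/s.
Critical damping c_c = 2√(k·m) = 2√(1370 × 0.104) = 23.87 N·s/m, so ζ = c/c_c = 4.53/23.87 = 0.1898.
ω_d = ω_n√(1 − ζ²) = 114.8 × √(1 − 0.0360) = 112.7 rad/s.
T_d = 2π/ω_d = 0.05576 s.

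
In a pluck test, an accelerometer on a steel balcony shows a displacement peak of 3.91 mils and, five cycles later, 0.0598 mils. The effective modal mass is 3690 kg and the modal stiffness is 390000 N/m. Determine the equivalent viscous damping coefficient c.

Logarithmic decrement δ = (1/n)·ln(x₀/x_n) = (1/5)·ln(3.91/0.0598) = (1/5)·ln(65.38) = 0.8361.
ζ = δ/√(4π² + δ²) = 0.8361/√(39.48 + 0.699) = 0.8361/6.339 = 0.1319.
c = ζ · 2√(km) = 0.1319 × 2√(390000 × 3690) = 0.1319 × 75870 = 10010 N·s/m.

10000 N·s/m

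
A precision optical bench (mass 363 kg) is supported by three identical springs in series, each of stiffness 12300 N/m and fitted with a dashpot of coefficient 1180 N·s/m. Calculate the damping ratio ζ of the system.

0.484

Series springs: 1/k_eq = 3/12300, so k_eq = 12300/3 = 4100 N/m.
ω_n = √(k_eq/m) = √(4100/363) = 3.361 rad/s.
Critical damping c_c = 2√(k_eq·m) = 2√(4100 × 363) = 2440 N·s/m, so ζ = c/c_c = 1180/2440 = 0.4836.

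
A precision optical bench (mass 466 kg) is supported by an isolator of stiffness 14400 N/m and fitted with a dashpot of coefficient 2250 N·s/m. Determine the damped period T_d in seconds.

1.25 s

ω_n = √(k/m) = √(14400/466) = 5.559 rad/s.
Critical damping c_c = 2√(k·m) = 2√(14400 × 466) = 5181 N·s/m, so ζ = c/c_c = 2250/5181 = 0.4343.
ω_d = ω_n√(1 − ζ²) = 5.559 × √(1 − 0.189) = 5.007 rad/s.
T_d = 2π/ω_d = 1.255 s.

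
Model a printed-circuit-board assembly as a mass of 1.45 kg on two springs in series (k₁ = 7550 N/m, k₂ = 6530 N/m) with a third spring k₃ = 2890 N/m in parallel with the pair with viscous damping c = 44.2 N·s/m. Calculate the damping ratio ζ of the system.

Series pair: k_s = k₁k₂/(k₁+k₂) = (7550)(6530)/(7550 + 6530) = 3502 N/m. In parallel with k₃: k_eq = 3502 + 2890 = 6392 N/m.
ω_n = √(k_eq/m) = √(6392/1.45) = 66.39 rad/s.
Critical damping c_c = 2√(k_eq·m) = 2√(6392 × 1.45) = 192.5 N·s/m, so ζ = c/c_c = 44.2/192.5 = 0.2296.

0.230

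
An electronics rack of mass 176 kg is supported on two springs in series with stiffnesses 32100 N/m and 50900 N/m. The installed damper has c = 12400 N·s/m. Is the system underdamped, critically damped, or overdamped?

overdamped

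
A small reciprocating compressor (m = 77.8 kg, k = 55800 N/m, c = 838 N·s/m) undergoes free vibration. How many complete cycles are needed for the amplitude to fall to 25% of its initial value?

2 cycles

ζ = c/(2√(km)) = 838/(2√(55800 × 77.8)) = 838/4167 = 0.2011.
Logarithmic decrement δ = 2πζ/√(1 − ζ²) = 2π × 0.2011/√(1 − 0.0404) = 1.290.
x_n/x₀ = e^(−nδ) ≤ 0.25; take ln: n ≥ ln(1/0.25)/δ = 1.386/1.290 = 1.075.
So 2 complete cycles are required.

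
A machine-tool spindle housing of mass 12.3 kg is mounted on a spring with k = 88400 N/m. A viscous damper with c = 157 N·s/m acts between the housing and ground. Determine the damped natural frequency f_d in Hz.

13.5 Hz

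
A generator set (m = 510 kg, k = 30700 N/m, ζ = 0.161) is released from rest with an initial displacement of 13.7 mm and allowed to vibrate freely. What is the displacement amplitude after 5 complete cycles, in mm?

0.0815 mm

Logarithmic decrement δ = 2πζ/√(1 − ζ²) = 2π × 0.1610/√(1 − 0.0259) = 1.025.
After n cycles, x_n/x₀ = e^(−nδ), so x_5 = 13.7 × e^(−5 × 1.025) = 13.7 × 0.005947 = 0.08148 mm.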